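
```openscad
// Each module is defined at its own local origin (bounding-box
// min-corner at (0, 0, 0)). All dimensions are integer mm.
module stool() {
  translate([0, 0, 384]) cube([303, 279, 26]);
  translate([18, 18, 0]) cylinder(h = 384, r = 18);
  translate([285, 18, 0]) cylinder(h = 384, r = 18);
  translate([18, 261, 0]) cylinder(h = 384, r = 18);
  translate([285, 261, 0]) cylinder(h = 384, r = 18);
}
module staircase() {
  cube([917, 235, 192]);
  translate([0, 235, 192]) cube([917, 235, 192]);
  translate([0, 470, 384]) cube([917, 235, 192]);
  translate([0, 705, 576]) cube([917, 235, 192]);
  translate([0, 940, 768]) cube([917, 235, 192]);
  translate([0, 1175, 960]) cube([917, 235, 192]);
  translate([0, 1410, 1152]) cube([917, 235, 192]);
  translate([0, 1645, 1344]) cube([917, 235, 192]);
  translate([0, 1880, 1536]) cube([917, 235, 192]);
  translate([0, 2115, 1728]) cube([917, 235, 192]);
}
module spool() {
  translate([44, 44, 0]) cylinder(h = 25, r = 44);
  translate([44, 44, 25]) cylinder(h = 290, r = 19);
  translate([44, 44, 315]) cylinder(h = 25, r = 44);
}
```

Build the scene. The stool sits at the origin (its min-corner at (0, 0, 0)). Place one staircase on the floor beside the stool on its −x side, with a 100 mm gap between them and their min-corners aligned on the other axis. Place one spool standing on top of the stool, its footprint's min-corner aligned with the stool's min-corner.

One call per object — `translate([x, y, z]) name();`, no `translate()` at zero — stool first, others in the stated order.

stool();
translate([-1017, 0, 0]) staircase();
translate([0, 0, 410]) spool();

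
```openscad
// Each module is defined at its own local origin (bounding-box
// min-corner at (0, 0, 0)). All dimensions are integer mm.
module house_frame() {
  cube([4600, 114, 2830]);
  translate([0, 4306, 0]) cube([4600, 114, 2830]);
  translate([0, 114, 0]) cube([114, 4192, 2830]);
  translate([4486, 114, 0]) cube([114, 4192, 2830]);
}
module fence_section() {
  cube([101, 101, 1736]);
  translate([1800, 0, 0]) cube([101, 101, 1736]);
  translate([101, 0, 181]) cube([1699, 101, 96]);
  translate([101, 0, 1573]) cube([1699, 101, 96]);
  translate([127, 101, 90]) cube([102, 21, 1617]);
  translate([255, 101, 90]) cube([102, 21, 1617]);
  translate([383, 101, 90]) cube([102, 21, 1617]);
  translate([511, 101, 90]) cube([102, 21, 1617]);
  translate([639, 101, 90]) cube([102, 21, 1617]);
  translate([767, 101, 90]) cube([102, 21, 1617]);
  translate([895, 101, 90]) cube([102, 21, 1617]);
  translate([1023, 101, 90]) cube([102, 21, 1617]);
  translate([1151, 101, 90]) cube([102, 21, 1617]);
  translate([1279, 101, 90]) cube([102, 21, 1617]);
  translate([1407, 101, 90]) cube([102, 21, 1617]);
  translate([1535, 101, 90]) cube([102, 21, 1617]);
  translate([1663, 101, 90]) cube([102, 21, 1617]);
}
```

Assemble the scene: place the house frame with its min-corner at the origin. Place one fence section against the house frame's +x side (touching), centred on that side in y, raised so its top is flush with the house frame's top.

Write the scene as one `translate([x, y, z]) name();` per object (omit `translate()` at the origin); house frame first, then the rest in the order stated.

house_frame();
translate([4600, 2149, 1094]) fence_section();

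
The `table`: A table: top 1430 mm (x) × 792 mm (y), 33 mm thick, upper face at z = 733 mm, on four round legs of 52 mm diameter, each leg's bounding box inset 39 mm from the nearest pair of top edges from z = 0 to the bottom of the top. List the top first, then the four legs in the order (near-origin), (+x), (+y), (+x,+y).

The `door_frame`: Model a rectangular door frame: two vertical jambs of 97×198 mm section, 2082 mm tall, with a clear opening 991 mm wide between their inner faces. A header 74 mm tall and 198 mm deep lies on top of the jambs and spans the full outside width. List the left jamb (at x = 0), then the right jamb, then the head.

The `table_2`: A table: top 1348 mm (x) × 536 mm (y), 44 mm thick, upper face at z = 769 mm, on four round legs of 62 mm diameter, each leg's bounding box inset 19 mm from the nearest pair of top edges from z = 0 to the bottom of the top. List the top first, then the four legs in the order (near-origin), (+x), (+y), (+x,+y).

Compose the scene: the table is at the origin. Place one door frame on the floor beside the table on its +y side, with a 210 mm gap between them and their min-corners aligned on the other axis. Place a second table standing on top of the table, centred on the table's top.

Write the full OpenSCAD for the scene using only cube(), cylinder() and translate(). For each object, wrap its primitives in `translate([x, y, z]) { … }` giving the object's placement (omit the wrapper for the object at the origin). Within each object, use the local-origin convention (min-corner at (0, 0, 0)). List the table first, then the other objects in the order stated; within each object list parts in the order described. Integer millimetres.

translate([0, 0, 700]) cube([1430, 792, 33]);
translate([65, 65, 0]) cylinder(h = 700, r = 26);
translate([1365, 65, 0]) cylinder(h = 700, r = 26);
translate([65, 727, 0]) cylinder(h = 700, r = 26);
translate([1365, 727, 0]) cylinder(h = 700, r = 26);
translate([0, 1002, 0]) {
  cube([97, 198, 2082]);
  translate([1088, 0, 0]) cube([97, 198, 2082]);
  translate([0, 0, 2082]) cube([1185, 198, 74]);
}
translate([41, 128, 733]) {
  translate([0, 0, 725]) cube([1348, 536, 44]);
  translate([50, 50, 0]) cylinder(h = 725, r = 31);
  translate([1298, 50, 0]) cylinder(h = 725, r = 31);
  translate([50, 486, 0]) cylinder(h = 725, r = 31);
  translate([1298, 486, 0]) cylinder(h = 725, r = 31);
}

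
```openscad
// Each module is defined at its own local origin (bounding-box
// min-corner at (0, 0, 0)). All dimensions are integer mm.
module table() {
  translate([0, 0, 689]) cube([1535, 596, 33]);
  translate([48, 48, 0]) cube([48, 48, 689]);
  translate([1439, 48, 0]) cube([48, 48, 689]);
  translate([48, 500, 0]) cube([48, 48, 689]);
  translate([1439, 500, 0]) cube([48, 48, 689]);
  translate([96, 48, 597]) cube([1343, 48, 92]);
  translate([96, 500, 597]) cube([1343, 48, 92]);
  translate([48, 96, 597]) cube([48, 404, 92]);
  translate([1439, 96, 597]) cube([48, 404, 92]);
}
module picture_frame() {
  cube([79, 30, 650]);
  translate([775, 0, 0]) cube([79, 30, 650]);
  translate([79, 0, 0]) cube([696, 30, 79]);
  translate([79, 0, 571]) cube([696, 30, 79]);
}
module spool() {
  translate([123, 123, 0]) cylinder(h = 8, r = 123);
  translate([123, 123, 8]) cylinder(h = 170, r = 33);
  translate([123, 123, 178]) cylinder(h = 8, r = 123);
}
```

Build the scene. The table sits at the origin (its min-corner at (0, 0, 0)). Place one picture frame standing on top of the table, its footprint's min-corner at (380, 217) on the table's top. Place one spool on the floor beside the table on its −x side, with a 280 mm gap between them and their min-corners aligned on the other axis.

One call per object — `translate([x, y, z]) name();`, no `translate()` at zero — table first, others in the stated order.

table();
translate([380, 217, 722]) picture_frame();
translate([-526, 0, 0]) spool();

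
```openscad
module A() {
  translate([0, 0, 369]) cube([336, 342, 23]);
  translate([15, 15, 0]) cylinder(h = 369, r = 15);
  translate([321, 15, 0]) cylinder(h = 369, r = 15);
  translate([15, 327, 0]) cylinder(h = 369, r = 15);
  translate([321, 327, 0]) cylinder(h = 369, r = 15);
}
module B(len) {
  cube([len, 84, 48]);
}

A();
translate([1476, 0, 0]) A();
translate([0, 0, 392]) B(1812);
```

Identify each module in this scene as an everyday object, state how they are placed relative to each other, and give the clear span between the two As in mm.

Second stool starts at x = 1476; first ends at x = 336; clear span = 1476 − 336 = 1140 mm.

A is a stool. B is a beam. A beam spans the tops of two stools. The clear span between the two stools is 1140 mm.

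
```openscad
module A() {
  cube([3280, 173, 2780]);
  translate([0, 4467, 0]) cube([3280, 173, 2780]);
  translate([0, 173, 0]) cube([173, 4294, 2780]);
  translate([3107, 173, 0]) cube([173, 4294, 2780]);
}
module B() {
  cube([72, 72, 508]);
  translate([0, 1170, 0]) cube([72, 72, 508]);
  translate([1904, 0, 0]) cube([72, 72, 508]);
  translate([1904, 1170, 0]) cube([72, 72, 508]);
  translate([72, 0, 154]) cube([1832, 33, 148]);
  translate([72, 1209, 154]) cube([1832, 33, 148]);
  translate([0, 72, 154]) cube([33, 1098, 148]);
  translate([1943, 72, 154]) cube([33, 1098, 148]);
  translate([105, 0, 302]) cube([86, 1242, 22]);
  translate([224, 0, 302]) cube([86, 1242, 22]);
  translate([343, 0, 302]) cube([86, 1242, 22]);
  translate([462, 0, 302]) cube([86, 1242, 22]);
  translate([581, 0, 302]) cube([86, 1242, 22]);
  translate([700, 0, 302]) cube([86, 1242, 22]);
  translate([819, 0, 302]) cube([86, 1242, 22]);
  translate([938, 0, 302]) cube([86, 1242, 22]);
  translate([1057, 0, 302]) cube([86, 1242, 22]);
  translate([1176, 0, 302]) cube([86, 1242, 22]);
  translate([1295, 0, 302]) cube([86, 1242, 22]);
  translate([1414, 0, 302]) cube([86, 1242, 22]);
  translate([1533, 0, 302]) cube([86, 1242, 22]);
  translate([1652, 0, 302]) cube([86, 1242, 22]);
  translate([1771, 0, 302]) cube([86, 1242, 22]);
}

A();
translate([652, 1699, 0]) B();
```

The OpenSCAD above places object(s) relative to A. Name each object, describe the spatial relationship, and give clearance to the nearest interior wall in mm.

Clearances: x = 479, y = 1526; minimum 479 mm.

A is a house frame. B is a bed frame. The bed frame sits inside the house frame, centred. The clearance to the nearest interior wall is 479 mm.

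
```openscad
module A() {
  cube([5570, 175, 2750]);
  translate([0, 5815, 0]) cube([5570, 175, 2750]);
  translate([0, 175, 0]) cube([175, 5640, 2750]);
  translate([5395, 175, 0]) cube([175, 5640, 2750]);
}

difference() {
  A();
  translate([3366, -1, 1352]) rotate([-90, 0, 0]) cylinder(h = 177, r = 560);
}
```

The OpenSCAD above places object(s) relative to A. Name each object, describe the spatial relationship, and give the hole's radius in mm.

The subtracted cylinder has r = 560 mm.

A is a house frame. The house frame has a circular hole through its front wall. The hole's radius is 560 mm.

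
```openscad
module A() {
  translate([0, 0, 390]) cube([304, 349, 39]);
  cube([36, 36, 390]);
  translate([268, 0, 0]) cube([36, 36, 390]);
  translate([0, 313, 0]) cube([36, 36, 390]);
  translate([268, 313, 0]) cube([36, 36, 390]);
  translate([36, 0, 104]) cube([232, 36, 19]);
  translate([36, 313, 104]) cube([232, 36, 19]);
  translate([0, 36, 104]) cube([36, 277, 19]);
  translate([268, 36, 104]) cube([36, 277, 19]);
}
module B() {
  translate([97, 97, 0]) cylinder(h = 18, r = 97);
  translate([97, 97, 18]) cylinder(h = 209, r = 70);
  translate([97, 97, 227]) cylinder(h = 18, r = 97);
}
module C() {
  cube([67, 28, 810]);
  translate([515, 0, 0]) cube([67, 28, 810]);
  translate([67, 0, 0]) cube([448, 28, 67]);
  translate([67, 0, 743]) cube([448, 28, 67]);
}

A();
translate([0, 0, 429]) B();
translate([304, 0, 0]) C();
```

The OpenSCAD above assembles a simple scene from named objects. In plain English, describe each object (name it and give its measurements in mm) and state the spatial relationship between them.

A is a four-legged stool. The seat is a 304×349×39 mm slab whose top surface is at z = 429 mm; four square legs, each 36×36 mm in cross-section, run from the floor (z = 0) to the underside of the seat, each flush with a corner of the seat. Four stretchers, 36 mm wide and 19 mm tall, connect adjacent legs with their undersides at z = 104 mm, each running between the inner faces of the legs it joins and aligned with the legs' outer faces on the other axis.

B is a spool: two coaxial disc flanges of radius 97 mm and thickness 18 mm, joined by a core cylinder of radius 70 mm and height 209 mm. The lower flange rests on z = 0 and the three cylinders share a vertical axis.

C is a rectangular picture frame lying in the x–z plane (depth along y). The opening is 448 mm wide (x) by 676 mm tall (z), surrounded by a border 67 mm wide on all four sides. The frame is 28 mm deep and is made of two full-height vertical stiles with two horizontal rails fitted between them.

The spool is on top of the stool. The picture frame is against the stool's +x side, with their −y faces flush.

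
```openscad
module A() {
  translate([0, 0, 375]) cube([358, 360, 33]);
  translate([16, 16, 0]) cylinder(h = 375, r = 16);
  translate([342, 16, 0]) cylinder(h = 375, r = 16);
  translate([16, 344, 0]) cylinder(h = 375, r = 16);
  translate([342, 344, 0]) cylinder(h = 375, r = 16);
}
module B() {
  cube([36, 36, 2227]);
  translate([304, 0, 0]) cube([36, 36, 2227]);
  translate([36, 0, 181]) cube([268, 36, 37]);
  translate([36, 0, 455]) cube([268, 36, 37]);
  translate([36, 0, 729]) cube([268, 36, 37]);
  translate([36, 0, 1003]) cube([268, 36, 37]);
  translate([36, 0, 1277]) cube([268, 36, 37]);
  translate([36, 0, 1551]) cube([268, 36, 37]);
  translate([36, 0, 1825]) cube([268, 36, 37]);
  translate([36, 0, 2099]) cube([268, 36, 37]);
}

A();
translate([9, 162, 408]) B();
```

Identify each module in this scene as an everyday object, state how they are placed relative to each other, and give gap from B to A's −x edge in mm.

A is a stool. B is a ladder. The ladder is on top of the stool, centred. The gap from the ladder to the stool's −x edge is 9 mm.

The ladder's min-x is at 9; the stool's min-x is 0; gap = 9 mm.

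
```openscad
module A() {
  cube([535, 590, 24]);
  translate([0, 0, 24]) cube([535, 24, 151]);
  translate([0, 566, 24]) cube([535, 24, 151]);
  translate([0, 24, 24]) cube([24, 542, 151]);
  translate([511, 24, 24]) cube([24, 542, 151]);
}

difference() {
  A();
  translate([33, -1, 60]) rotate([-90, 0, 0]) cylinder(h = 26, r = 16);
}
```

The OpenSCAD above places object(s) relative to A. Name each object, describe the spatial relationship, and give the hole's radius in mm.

The subtracted cylinder has r = 16 mm.

A is an open box. The open box has a circular hole through its front wall. The hole's radius is 16 mm.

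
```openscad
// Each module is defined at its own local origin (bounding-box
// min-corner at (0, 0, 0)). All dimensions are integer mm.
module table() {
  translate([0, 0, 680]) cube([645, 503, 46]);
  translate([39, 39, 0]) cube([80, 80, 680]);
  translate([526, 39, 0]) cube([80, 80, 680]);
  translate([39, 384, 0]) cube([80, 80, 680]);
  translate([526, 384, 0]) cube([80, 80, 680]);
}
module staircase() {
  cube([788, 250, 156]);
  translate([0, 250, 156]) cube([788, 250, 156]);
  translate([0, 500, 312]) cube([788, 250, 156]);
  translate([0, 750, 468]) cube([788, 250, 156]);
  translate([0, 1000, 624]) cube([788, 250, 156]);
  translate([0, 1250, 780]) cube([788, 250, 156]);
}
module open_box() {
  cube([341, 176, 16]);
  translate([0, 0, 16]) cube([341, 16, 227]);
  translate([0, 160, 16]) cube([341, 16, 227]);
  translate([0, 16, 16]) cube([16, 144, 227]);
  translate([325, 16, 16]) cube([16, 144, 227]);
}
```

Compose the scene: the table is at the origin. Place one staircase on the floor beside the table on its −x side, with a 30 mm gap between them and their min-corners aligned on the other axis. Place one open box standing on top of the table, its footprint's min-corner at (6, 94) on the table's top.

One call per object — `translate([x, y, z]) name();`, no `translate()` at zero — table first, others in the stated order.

table();
translate([-818, 0, 0]) staircase();
translate([6, 94, 726]) open_box();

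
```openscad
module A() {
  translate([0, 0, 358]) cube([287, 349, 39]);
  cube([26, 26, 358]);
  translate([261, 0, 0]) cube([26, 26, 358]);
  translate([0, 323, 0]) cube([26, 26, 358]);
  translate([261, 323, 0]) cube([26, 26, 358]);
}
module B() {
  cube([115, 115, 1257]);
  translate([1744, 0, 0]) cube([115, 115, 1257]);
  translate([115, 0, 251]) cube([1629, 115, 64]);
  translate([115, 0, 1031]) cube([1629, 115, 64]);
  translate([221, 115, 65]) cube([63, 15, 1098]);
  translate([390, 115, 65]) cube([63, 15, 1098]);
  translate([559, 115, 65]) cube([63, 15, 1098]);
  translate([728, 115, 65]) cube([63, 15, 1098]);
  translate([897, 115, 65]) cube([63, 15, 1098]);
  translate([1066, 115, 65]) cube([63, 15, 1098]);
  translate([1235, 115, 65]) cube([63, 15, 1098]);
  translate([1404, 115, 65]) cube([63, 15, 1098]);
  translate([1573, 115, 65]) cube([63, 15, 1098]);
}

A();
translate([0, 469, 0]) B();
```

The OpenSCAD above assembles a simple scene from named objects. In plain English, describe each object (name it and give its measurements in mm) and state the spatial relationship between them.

A is a four-legged stool. The seat is 287×349 mm, 39 mm thick, top at z = 397 mm. It stands on four square legs, each 26×26 mm in cross-section, from z = 0 to the seat underside, each flush with a corner of the seat.

B is a fence section. Two 115×115 mm posts, 1257 mm tall, stand on the floor with a clear span of 1629 mm between their inner faces. Two horizontal rails of 115×64 mm section span the gap between the posts with their undersides at z = 251 mm and z = 1031 mm, flush with the posts' −y face. 9 pickets, each 63 mm wide, 15 mm thick and 1098 mm tall, are fixed to the +y face of the rails with their bottoms at z = 65 mm, evenly spaced across the span with equal gaps (rounded down to the nearest mm) at the −x end and between each pair — any rounding remainder accumulates at the +x end.

The fence section is on the floor beside the stool on its +y side.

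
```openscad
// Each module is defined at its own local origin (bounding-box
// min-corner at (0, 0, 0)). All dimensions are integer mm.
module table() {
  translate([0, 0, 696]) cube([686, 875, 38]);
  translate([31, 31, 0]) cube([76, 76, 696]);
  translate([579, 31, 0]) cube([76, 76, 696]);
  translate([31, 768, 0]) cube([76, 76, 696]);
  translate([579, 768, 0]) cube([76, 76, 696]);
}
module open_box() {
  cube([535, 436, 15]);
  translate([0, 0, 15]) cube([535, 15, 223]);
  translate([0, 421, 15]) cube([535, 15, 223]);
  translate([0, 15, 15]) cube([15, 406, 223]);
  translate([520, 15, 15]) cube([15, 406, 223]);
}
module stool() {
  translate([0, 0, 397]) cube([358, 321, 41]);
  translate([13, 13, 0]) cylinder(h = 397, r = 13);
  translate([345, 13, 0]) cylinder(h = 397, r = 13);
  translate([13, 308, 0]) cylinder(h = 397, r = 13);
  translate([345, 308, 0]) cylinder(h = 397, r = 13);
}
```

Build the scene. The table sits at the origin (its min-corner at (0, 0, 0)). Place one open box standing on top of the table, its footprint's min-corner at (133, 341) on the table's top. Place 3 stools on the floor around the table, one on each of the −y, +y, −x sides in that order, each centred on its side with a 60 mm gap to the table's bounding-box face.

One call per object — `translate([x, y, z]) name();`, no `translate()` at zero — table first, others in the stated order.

table();
translate([133, 341, 734]) open_box();
translate([164, -381, 0]) stool();
translate([164, 935, 0]) stool();
translate([-418, 277, 0]) stool();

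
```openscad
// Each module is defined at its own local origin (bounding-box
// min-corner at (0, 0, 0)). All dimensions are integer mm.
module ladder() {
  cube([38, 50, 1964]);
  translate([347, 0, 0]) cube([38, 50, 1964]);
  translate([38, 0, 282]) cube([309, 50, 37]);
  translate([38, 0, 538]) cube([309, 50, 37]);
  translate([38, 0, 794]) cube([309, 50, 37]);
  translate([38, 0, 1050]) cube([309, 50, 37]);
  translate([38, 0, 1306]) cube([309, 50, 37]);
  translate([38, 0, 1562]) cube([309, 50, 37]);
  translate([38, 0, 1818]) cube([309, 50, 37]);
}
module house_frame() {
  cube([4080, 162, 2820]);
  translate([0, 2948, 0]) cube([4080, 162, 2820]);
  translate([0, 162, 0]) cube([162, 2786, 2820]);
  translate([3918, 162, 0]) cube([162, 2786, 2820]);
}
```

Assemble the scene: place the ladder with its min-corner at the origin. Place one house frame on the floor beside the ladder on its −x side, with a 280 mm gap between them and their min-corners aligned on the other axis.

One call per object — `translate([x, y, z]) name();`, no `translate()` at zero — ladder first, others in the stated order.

ladder();
translate([-4360, 0, 0]) house_frame();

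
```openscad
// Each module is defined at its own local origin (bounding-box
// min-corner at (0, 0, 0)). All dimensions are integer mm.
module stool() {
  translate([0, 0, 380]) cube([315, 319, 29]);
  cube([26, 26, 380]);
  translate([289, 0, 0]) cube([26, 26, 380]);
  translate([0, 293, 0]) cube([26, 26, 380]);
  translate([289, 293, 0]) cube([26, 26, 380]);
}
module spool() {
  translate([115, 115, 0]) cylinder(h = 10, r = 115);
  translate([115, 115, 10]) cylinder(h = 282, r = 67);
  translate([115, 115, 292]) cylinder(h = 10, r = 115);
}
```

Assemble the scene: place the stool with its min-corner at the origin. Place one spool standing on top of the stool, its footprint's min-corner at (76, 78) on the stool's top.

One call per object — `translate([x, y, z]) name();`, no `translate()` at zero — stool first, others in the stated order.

stool();
translate([76, 78, 409]) spool();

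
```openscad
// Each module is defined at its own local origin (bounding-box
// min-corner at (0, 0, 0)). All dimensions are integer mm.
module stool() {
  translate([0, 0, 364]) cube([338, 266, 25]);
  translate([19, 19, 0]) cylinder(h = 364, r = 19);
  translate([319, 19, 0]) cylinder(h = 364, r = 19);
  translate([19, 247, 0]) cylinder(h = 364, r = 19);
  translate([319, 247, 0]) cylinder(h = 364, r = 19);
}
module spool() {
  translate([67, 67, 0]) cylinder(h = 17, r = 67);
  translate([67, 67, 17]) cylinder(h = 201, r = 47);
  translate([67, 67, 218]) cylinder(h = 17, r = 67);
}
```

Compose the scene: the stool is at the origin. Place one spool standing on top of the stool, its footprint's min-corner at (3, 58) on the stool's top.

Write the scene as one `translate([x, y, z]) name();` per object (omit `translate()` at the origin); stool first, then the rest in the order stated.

stool();
translate([3, 58, 389]) spool();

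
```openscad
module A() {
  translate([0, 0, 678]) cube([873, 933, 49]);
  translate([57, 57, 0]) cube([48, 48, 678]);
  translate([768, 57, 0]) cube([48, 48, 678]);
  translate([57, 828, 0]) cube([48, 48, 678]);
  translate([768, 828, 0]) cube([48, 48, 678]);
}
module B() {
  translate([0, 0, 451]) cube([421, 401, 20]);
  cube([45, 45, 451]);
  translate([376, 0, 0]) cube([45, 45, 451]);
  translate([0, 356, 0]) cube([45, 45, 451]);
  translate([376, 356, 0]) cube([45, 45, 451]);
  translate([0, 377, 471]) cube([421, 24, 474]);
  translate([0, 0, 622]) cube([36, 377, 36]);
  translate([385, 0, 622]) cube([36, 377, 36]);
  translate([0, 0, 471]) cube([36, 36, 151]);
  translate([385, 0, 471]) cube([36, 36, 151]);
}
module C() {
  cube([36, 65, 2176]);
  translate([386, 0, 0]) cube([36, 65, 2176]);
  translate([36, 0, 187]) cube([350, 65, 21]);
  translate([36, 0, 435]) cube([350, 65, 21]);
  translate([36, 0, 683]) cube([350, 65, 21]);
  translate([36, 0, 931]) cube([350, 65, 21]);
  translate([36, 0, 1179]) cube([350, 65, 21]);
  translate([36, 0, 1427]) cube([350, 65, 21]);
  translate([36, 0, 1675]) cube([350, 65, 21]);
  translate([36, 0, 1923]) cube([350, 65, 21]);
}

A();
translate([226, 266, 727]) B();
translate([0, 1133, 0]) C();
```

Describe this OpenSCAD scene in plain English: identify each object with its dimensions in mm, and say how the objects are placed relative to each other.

A is a table with a 873×933 mm rectangular top, 49 mm thick, top surface at z = 727 mm, supported by four 48×48 mm square legs, each inset 57 mm from the nearest pair of top edges, running from the floor.

B is a chair. The seat is a 421×401×20 mm slab with its top at z = 471 mm, on four 45×45 mm corner legs (flush with the seat edges, standing on z = 0). A flat backrest 24 mm thick, 474 mm tall, spans the full seat width and rises from the seat top along its +y edge, rear face flush with the rear of the seat. Two armrests of 36×36 mm section run along each side from the seat's front edge to the front of the backrest, top faces 187 mm above the seat top and outer faces flush with the seat's x-edges; a 36×36 mm post under the front of each armrest stands on the seat at the front corner.

C is a straight ladder. Two 36×65 mm vertical rails, 2176 mm tall, stand 422 mm apart (outside-to-outside) with their front faces coplanar on the −y side. 8 rungs, each 65 mm deep and 21 mm tall, span between the inner faces of the rails, front faces flush with the rails. The lowest rung's underside is at z = 187 mm and rungs are spaced 248 mm apart (underside to underside).

The chair is on top of the table, centred. The ladder is on the floor beside the table on its +y side.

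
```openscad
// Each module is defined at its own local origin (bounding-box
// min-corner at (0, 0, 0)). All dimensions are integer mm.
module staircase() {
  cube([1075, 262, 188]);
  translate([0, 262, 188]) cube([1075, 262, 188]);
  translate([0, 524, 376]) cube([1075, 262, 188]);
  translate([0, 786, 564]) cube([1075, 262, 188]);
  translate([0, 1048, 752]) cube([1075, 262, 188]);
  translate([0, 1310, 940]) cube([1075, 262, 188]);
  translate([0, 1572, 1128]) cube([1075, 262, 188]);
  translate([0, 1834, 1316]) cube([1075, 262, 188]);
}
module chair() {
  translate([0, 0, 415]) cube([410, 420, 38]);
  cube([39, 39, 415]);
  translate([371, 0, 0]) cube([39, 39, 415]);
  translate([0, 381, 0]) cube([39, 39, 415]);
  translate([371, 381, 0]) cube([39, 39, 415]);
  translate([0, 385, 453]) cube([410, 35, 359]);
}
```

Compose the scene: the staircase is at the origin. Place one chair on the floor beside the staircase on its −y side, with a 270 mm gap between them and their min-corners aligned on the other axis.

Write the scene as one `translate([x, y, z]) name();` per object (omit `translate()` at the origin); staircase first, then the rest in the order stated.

staircase();
translate([0, -690, 0]) chair();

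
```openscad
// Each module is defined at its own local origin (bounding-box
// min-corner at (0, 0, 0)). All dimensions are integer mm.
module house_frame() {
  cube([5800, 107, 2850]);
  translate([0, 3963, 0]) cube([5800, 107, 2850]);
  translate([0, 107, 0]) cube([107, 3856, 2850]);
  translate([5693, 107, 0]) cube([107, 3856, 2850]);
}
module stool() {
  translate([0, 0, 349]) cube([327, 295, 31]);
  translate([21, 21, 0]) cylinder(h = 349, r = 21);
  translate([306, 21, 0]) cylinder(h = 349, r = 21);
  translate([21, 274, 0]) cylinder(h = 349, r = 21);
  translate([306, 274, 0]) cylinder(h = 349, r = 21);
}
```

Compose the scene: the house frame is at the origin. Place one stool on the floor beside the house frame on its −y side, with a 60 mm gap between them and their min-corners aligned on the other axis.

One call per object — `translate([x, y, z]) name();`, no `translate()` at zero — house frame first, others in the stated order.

house_frame();
translate([0, -355, 0]) stool();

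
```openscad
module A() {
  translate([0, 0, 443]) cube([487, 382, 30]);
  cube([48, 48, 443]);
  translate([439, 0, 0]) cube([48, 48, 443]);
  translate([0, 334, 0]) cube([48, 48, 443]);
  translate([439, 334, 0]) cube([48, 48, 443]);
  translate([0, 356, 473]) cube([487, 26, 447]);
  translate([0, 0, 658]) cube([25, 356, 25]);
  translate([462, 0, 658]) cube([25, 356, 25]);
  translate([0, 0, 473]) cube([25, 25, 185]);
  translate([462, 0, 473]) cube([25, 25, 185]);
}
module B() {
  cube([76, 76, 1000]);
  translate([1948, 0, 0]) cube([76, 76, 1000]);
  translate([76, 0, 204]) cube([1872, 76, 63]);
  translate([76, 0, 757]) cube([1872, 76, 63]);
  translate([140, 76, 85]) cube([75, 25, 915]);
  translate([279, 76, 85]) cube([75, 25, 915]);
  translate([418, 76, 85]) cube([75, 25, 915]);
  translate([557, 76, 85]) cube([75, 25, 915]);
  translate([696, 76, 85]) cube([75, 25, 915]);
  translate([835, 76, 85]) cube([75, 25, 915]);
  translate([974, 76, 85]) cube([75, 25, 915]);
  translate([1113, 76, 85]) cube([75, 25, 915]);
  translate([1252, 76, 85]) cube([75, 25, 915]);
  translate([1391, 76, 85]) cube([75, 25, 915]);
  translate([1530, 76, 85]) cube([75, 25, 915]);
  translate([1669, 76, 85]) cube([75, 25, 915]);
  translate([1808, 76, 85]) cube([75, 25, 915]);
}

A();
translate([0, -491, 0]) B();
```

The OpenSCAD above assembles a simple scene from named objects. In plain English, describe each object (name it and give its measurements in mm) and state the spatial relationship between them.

A is a chair. The seat is a 487×382×30 mm slab with its top at z = 473 mm, on four 48×48 mm corner legs (flush with the seat edges, standing on z = 0). A flat backrest 26 mm thick, 447 mm tall, spans the full seat width and rises from the seat top along its +y edge, rear face flush with the rear of the seat. Two armrests of 25×25 mm section run along each side from the seat's front edge to the front of the backrest, top faces 210 mm above the seat top and outer faces flush with the seat's x-edges; a 25×25 mm post under the front of each armrest stands on the seat at the front corner.

B is a fence section. Two 76×76 mm posts, 1000 mm tall, stand on the floor with a clear span of 1872 mm between their inner faces. Two horizontal rails of 76×63 mm section span the gap between the posts with their undersides at z = 204 mm and z = 757 mm, flush with the posts' −y face. 13 pickets, each 75 mm wide, 25 mm thick and 915 mm tall, are fixed to the +y face of the rails with their bottoms at z = 85 mm, evenly spaced across the span with equal gaps (rounded down to the nearest mm) at the −x end and between each pair — any rounding remainder accumulates at the +x end.

The fence section is on the floor beside the chair on its −y side.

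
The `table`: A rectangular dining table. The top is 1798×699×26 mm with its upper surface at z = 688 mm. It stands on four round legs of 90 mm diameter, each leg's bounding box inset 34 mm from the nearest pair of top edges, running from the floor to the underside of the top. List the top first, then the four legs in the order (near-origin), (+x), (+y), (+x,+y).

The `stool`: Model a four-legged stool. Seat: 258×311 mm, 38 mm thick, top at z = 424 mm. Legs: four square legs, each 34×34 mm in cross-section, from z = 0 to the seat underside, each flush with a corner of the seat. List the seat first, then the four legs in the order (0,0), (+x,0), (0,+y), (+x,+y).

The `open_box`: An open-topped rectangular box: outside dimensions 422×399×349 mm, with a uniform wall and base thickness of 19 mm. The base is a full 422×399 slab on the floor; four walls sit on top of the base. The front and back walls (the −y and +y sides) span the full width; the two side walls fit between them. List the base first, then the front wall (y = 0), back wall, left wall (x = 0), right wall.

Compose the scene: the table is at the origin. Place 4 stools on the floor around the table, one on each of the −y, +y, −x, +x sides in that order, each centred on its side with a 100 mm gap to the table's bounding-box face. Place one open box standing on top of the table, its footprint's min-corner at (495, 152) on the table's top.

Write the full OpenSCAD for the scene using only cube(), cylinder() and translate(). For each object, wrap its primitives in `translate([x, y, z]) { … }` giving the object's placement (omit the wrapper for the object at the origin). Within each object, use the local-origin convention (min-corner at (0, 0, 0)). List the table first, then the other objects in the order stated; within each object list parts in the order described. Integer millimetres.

translate([0, 0, 662]) cube([1798, 699, 26]);
translate([79, 79, 0]) cylinder(h = 662, r = 45);
translate([1719, 79, 0]) cylinder(h = 662, r = 45);
translate([79, 620, 0]) cylinder(h = 662, r = 45);
translate([1719, 620, 0]) cylinder(h = 662, r = 45);
translate([770, -411, 0]) {
  translate([0, 0, 386]) cube([258, 311, 38]);
  cube([34, 34, 386]);
  translate([224, 0, 0]) cube([34, 34, 386]);
  translate([0, 277, 0]) cube([34, 34, 386]);
  translate([224, 277, 0]) cube([34, 34, 386]);
}
translate([770, 799, 0]) {
  translate([0, 0, 386]) cube([258, 311, 38]);
  cube([34, 34, 386]);
  translate([224, 0, 0]) cube([34, 34, 386]);
  translate([0, 277, 0]) cube([34, 34, 386]);
  translate([224, 277, 0]) cube([34, 34, 386]);
}
translate([-358, 194, 0]) {
  translate([0, 0, 386]) cube([258, 311, 38]);
  cube([34, 34, 386]);
  translate([224, 0, 0]) cube([34, 34, 386]);
  translate([0, 277, 0]) cube([34, 34, 386]);
  translate([224, 277, 0]) cube([34, 34, 386]);
}
translate([1898, 194, 0]) {
  translate([0, 0, 386]) cube([258, 311, 38]);
  cube([34, 34, 386]);
  translate([224, 0, 0]) cube([34, 34, 386]);
  translate([0, 277, 0]) cube([34, 34, 386]);
  translate([224, 277, 0]) cube([34, 34, 386]);
}
translate([495, 152, 688]) {
  cube([422, 399, 19]);
  translate([0, 0, 19]) cube([422, 19, 330]);
  translate([0, 380, 19]) cube([422, 19, 330]);
  translate([0, 19, 19]) cube([19, 361, 330]);
  translate([403, 19, 19]) cube([19, 361, 330]);
}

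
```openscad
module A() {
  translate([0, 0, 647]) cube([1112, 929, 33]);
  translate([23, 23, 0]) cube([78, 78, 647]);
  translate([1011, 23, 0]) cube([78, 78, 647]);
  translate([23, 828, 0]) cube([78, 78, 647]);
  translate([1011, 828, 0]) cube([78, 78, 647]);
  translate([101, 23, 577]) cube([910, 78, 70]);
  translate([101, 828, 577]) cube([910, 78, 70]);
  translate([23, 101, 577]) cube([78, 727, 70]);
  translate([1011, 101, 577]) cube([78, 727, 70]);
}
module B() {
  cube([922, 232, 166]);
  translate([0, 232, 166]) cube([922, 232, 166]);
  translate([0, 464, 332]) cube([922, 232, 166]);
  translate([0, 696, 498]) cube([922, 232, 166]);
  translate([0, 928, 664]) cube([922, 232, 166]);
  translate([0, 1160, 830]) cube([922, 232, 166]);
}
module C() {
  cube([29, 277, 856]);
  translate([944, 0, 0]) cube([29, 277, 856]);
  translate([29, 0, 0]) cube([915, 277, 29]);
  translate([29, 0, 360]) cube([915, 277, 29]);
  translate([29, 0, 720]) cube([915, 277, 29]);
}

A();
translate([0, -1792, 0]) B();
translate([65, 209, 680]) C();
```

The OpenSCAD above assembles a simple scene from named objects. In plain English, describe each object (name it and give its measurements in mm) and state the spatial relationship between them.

A is a rectangular dining table. The top is 1112×929×33 mm with its upper surface at z = 680 mm. It stands on four 78×78 mm square legs, each inset 23 mm from the nearest pair of top edges, running from the floor to the underside of the top. Four apron rails, 78 mm thick and 70 mm tall, run between adjacent legs with their top edges flush with the underside of the top and their outer faces flush with the legs' outer faces.

B is a run of 6 identical solid stair steps. Each tread is 922×232 mm and each step block is 166 mm high. Step 1 rests on the floor; step k is offset from step 1 by (k−1)×232 mm in y and (k−1)×166 mm in z.

C is a bookshelf 973 mm wide overall, 277 mm deep and 856 mm tall. The two sides are 29 mm thick vertical panels. 3 horizontal shelves of 29 mm thickness span between the inner faces of the sides; the lowest shelf sits on the floor and shelves are stacked with a clear vertical gap of 331 mm between each pair.

The staircase is on the floor beside the table on its −y side. The bookshelf is on top of the table.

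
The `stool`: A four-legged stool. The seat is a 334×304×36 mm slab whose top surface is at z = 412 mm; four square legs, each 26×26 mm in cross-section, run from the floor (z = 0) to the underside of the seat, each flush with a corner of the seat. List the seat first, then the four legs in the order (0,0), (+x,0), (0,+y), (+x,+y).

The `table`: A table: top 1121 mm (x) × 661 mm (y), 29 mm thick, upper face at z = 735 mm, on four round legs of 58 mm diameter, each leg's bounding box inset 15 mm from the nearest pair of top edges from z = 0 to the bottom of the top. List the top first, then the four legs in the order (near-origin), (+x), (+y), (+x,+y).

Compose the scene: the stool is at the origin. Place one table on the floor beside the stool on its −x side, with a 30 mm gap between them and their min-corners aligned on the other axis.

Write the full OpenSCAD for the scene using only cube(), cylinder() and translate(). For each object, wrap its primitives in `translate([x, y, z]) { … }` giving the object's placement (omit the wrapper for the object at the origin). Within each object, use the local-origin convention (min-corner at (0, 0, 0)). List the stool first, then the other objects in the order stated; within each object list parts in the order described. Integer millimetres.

translate([0, 0, 376]) cube([334, 304, 36]);
cube([26, 26, 376]);
translate([308, 0, 0]) cube([26, 26, 376]);
translate([0, 278, 0]) cube([26, 26, 376]);
translate([308, 278, 0]) cube([26, 26, 376]);
translate([-1151, 0, 0]) {
  translate([0, 0, 706]) cube([1121, 661, 29]);
  translate([44, 44, 0]) cylinder(h = 706, r = 29);
  translate([1077, 44, 0]) cylinder(h = 706, r = 29);
  translate([44, 617, 0]) cylinder(h = 706, r = 29);
  translate([1077, 617, 0]) cylinder(h = 706, r = 29);
}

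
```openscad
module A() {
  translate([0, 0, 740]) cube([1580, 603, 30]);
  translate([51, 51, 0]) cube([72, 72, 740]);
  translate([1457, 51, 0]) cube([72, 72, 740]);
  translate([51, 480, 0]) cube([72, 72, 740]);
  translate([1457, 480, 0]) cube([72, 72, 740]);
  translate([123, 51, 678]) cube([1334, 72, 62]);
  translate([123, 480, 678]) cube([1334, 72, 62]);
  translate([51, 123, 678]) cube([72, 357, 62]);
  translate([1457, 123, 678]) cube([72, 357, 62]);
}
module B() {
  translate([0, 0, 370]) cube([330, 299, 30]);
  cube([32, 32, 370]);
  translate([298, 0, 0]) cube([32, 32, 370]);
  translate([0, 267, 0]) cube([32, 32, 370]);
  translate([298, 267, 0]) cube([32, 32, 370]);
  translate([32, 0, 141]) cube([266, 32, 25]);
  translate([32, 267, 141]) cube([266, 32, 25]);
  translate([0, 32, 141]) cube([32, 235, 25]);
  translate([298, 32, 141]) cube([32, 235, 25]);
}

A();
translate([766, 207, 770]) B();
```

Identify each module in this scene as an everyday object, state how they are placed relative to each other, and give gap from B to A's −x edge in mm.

The stool's min-x is at 766; the table's min-x is 0; gap = 766 mm.

A is a table. B is a stool. The stool is on top of the table. The gap from the stool to the table's −x edge is 766 mm.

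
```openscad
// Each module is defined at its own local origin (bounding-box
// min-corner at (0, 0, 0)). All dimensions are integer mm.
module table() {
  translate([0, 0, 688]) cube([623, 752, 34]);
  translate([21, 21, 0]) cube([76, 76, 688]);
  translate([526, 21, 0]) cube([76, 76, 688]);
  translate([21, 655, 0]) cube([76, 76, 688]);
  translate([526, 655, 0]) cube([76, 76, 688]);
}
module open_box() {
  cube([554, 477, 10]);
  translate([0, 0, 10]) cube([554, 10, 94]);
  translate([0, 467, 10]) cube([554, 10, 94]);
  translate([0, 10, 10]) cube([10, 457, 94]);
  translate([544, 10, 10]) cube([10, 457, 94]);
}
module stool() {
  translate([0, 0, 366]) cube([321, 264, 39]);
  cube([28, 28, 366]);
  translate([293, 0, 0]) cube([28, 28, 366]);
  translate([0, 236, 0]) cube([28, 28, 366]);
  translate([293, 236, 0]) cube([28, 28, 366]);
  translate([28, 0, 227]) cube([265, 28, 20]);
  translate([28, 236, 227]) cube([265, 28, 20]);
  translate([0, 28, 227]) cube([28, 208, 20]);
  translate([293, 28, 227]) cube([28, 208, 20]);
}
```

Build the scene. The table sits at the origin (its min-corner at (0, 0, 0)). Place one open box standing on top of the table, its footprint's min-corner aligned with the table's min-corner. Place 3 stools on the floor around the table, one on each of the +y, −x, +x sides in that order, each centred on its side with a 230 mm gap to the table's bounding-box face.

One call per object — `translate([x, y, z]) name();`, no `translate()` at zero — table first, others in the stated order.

table();
translate([0, 0, 722]) open_box();
translate([151, 982, 0]) stool();
translate([-551, 244, 0]) stool();
translate([853, 244, 0]) stool();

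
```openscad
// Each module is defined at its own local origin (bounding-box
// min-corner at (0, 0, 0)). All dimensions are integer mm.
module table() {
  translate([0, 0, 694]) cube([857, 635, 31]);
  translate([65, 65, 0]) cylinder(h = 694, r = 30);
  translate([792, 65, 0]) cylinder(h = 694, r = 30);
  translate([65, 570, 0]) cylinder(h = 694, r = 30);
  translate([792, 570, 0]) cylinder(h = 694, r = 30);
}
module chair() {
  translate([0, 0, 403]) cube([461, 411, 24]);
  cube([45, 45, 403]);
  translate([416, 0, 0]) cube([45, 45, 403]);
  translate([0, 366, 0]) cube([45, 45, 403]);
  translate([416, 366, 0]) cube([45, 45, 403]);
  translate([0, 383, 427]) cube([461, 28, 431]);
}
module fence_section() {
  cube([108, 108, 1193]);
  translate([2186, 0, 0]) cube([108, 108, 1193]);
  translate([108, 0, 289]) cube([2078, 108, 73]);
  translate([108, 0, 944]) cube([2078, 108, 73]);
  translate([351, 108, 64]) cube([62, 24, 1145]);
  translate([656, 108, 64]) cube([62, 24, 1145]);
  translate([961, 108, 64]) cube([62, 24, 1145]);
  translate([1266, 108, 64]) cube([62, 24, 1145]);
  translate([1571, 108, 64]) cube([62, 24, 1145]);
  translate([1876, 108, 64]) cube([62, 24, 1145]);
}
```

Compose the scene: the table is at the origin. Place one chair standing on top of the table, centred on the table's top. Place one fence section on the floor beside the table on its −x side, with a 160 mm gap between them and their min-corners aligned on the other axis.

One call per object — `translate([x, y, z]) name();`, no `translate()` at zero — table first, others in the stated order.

table();
translate([198, 112, 725]) chair();
translate([-2454, 0, 0]) fence_section();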